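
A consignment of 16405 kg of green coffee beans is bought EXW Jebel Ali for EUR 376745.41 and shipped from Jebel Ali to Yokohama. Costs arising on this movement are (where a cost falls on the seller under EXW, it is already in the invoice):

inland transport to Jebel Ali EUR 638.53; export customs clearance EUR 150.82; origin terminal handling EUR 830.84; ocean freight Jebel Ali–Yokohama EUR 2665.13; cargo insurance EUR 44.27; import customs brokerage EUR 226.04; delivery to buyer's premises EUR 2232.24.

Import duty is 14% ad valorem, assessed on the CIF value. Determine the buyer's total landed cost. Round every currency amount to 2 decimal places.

EXW: the seller makes goods available at their premises; the buyer bears all onward costs.
CIF value = EXW price + inland to port + export clearance + origin terminal + freight + insurance = 376745.41 + 638.53 + 150.82 + 830.84 + 2665.13 + 44.27 = 381075.00
Import duty = 381075.00 × 14% = 53350.50
Buyer bears: inland to port 638.53 + export clearance 150.82 + origin terminal 830.84 + freight 2665.13 + insurance 44.27 + brokerage 226.04 + delivery 2232.24 + duty 53350.50 = 60138.37
Landed cost = invoice 376745.41 + 60138.37 = 436883.78

Total landed cost: EUR 436883.78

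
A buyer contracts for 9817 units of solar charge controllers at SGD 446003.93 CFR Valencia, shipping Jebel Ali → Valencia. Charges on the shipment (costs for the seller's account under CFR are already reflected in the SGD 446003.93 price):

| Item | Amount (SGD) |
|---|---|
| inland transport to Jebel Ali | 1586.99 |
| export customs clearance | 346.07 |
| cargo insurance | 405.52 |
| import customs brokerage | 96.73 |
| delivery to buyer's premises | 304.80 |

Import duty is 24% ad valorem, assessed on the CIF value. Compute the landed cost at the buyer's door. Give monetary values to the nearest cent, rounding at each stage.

CFR: the seller pays costs through ocean freight to the destination port, but not insurance.
Already in the invoice (seller's account under CFR): inland to port, export clearance — exclude.
CIF value = CFR price + insurance = 446003.93 + 405.52 = 446409.45
Import duty = 446409.45 × 24% = 107138.27
Buyer bears: insurance 405.52 + brokerage 96.73 + delivery 304.80 + duty 107138.27 = 107945.32
Landed cost = invoice 446003.93 + 107945.32 = 553949.25

Total landed cost: SGD 553949.25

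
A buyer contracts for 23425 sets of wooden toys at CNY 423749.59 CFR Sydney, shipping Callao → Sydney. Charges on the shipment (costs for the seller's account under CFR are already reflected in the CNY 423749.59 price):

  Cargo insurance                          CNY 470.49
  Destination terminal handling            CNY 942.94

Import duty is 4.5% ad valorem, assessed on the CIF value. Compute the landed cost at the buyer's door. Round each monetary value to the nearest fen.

CFR: the seller pays costs through ocean freight to the destination port, but not insurance.
CIF value = CFR price + insurance = 423749.59 + 470.49 = 424220.08
Import duty = 424220.08 × 4.5% = 19089.90
Buyer bears: insurance 470.49 + destination terminal 942.94 + duty 19089.90 = 20503.33
Landed cost = invoice 423749.59 + 20503.33 = 444252.92

Total landed cost: CNY 444252.92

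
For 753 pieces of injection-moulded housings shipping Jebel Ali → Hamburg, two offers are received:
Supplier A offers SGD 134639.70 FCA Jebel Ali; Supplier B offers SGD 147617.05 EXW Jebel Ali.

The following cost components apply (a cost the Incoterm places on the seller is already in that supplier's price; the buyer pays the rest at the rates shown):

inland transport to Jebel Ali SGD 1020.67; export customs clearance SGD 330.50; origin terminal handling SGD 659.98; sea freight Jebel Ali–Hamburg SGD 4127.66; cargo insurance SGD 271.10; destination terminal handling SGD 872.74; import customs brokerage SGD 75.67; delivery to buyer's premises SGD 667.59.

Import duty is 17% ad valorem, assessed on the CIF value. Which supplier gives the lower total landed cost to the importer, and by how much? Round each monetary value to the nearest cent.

Supplier A is cheaper by SGD 16764.37

Supplier A (FCA):
CIF value = FCA price + origin terminal + freight + insurance = 134639.70 + 659.98 + 4127.66 + 271.10 = 139698.44
Import duty = 139698.44 × 17% = 23748.73
Buyer bears (A): 659.98 + 4127.66 + 271.10 + 872.74 + 75.67 + 667.59 = 6674.74
Landed cost (A) = invoice 134639.70 + 6674.74 + duty 23748.73 = 165063.17
Supplier B (EXW):
CIF value = EXW price + inland to port + export clearance + origin terminal + freight + insurance = 147617.05 + 1020.67 + 330.50 + 659.98 + 4127.66 + 271.10 = 154026.96
Import duty = 154026.96 × 17% = 26184.58
Buyer bears (B): 1020.67 + 330.50 + 659.98 + 4127.66 + 271.10 + 872.74 + 75.67 + 667.59 = 8025.91
Landed cost (B) = invoice 147617.05 + 8025.91 + duty 26184.58 = 181827.54
Difference = |165063.17 − 181827.54| = 16764.37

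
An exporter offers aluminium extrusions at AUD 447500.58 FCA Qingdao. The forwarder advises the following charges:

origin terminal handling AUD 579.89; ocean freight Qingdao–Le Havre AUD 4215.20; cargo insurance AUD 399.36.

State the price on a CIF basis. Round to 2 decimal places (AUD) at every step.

CIF price: AUD 452695.03

From FCA to CIF, the seller additionally bears: origin terminal, freight, insurance.
CIF price = 447500.58 + 579.89 + 4215.20 + 399.36 = 452695.03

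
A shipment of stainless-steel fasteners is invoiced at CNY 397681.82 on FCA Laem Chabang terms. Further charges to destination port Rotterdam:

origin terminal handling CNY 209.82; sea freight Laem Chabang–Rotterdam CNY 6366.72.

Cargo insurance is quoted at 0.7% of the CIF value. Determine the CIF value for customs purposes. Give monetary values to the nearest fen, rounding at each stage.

CIF value: CNY 407108.12

Let C be the CIF value. C = FCA price + pre-shipment costs + freight + 0.7% × C
C − 0.7% × C = 397681.82 + 209.82 + 6366.72
0.993 × C = 404258.36
C = 404258.36 / 0.993 = 407108.12
Insurance premium = 0.7% × 407108.12 = 2849.76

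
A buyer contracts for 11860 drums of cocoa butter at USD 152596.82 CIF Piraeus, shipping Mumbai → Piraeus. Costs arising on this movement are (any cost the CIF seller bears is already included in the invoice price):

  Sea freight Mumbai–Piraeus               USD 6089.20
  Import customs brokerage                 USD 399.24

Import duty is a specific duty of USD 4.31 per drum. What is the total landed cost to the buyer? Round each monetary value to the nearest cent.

Total landed cost: USD 204112.66

CIF: the seller pays costs through ocean freight and marine insurance to the destination port.
Already in the invoice (seller's account under CIF): freight — exclude.
The CIF price already equals the CIF value: 152596.82
Import duty = 11860 × 4.31 = 51116.60
Buyer bears: brokerage 399.24 + duty 51116.60 = 51515.84
Landed cost = invoice 152596.82 + 51515.84 = 204112.66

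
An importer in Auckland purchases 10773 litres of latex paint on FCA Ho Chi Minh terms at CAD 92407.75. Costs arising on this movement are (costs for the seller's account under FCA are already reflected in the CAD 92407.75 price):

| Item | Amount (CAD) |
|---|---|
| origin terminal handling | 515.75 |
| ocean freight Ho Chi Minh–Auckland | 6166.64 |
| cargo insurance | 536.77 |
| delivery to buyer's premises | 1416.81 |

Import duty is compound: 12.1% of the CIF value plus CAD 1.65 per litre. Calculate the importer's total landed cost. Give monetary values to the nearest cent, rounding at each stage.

FCA: the seller delivers export-cleared goods to the carrier; the buyer bears costs from that point.
CIF value = FCA price + origin terminal + freight + insurance = 92407.75 + 515.75 + 6166.64 + 536.77 = 99626.91
Ad valorem component: 99626.91 × 12.1% = 12054.86
Specific component: 10773 × 1.65 = 17775.45
Import duty = 12054.86 + 17775.45 = 29830.31
Buyer bears: origin terminal 515.75 + freight 6166.64 + insurance 536.77 + delivery 1416.81 + duty 29830.31 = 38466.28
Landed cost = invoice 92407.75 + 38466.28 = 130874.03

Total landed cost: CAD 130874.03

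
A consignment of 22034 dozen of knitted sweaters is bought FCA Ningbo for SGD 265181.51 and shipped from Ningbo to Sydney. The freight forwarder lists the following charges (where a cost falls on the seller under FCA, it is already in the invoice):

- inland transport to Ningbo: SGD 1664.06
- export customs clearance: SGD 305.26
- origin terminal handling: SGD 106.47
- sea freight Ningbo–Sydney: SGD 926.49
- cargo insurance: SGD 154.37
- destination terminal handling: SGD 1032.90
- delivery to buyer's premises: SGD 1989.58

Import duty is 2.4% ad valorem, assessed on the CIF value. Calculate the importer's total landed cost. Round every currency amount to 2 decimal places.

FCA: the seller delivers export-cleared goods to the carrier; the buyer bears costs from that point.
Already in the invoice (seller's account under FCA): inland to port, export clearance — exclude.
CIF value = FCA price + origin terminal + freight + insurance = 265181.51 + 106.47 + 926.49 + 154.37 = 266368.84
Import duty = 266368.84 × 2.4% = 6392.85
Buyer bears: origin terminal 106.47 + freight 926.49 + insurance 154.37 + destination terminal 1032.90 + delivery 1989.58 + duty 6392.85 = 10602.66
Landed cost = invoice 265181.51 + 10602.66 = 275784.17

Total landed cost: SGD 275784.17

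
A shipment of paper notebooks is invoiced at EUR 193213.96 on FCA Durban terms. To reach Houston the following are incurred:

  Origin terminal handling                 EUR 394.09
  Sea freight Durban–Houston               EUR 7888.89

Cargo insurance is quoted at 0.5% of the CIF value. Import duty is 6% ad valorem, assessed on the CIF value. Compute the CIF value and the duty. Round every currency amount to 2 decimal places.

CIF value: EUR 202509.49; import duty: EUR 12150.57

Let C be the CIF value. C = FCA price + pre-shipment costs + freight + 0.5% × C
C − 0.5% × C = 193213.96 + 394.09 + 7888.89
0.995 × C = 201496.94
C = 201496.94 / 0.995 = 202509.49
Insurance premium = 0.5% × 202509.49 = 1012.55
Import duty = 202509.49 × 6% = 12150.57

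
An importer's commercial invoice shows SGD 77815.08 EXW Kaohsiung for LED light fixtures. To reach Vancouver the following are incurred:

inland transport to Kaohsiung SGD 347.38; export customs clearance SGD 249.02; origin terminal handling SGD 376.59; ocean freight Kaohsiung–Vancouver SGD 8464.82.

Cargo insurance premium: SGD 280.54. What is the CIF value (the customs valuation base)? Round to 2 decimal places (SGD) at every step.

CIF = EXW price + pre-shipment costs + freight + insurance
CIF = 77815.08 + 347.38 + 249.02 + 376.59 + 8464.82 + 280.54 = 87533.43

CIF value: SGD 87533.43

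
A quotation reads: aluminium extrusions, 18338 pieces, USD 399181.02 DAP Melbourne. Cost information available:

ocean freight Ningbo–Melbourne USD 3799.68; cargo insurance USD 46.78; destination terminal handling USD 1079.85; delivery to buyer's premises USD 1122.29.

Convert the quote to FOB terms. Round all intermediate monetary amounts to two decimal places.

From DAP to FOB, the seller no longer bears: freight, insurance, destination terminal, delivery.
FOB price = 399181.02 − 3799.68 − 46.78 − 1079.85 − 1122.29 = 393132.42

FOB price: USD 393132.42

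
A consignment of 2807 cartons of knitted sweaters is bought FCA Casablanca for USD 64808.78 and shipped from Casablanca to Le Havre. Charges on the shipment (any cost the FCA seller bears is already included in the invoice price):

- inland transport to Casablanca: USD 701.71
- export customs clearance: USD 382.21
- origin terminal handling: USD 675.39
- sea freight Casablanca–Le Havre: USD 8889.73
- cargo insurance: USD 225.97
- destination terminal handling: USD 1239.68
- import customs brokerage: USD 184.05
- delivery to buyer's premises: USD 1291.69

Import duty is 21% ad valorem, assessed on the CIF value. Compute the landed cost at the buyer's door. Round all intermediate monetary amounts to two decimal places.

FCA: the seller delivers export-cleared goods to the carrier; the buyer bears costs from that point.
Already in the invoice (seller's account under FCA): inland to port, export clearance — exclude.
CIF value = FCA price + origin terminal + freight + insurance = 64808.78 + 675.39 + 8889.73 + 225.97 = 74599.87
Import duty = 74599.87 × 21% = 15665.97
Buyer bears: origin terminal 675.39 + freight 8889.73 + insurance 225.97 + destination terminal 1239.68 + brokerage 184.05 + delivery 1291.69 + duty 15665.97 = 28172.48
Landed cost = invoice 64808.78 + 28172.48 = 92981.26

Total landed cost: USD 92981.26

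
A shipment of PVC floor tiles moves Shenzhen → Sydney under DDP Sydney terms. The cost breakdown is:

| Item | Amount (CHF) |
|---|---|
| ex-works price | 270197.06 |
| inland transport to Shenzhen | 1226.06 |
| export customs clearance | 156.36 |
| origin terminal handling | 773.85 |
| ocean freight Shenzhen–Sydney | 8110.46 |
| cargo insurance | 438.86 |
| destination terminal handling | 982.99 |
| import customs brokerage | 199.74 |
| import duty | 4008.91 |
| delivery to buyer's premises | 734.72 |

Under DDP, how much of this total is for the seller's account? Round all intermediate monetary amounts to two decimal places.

DDP: the seller bears all costs including import duty.
Seller's account: goods 270197.06 + inland to port 1226.06 + export clearance 156.36 + origin terminal 773.85 + freight 8110.46 + insurance 438.86 + destination terminal 982.99 + brokerage 199.74 + duty 4008.91 + delivery 734.72 = 286829.01
Buyer's account: 0.00

Seller's account: CHF 286829.01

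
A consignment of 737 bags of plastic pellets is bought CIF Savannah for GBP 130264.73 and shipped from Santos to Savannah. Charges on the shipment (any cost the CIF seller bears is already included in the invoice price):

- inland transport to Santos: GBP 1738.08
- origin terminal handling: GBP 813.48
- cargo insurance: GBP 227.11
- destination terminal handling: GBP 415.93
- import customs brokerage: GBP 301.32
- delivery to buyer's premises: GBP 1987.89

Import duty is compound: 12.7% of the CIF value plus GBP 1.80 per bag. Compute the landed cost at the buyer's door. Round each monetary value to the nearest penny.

Total landed cost: GBP 150840.09

CIF: the seller pays costs through ocean freight and marine insurance to the destination port.
Already in the invoice (seller's account under CIF): inland to port, origin terminal, insurance — exclude.
The CIF price already equals the CIF value: 130264.73
Ad valorem component: 130264.73 × 12.7% = 16543.62
Specific component: 737 × 1.80 = 1326.60
Import duty = 16543.62 + 1326.60 = 17870.22
Buyer bears: destination terminal 415.93 + brokerage 301.32 + delivery 1987.89 + duty 17870.22 = 20575.36
Landed cost = invoice 130264.73 + 20575.36 = 150840.09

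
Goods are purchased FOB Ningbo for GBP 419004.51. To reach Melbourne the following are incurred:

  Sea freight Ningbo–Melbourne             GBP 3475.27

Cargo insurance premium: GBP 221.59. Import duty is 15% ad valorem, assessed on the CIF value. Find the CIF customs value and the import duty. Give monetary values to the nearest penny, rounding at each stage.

CIF = FOB price + freight + insurance
CIF = 419004.51 + 3475.27 + 221.59 = 422701.37
Import duty = 422701.37 × 15% = 63405.21

CIF value: GBP 422701.37; import duty: GBP 63405.21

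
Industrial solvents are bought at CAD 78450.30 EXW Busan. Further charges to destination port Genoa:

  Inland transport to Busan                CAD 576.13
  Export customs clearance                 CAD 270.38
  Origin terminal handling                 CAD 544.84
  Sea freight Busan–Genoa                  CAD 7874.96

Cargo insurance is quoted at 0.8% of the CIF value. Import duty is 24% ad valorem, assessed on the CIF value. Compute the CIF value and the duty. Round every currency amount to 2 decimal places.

CIF value: CAD 88424.00; import duty: CAD 21221.76

Let C be the CIF value. C = EXW price + pre-shipment costs + freight + 0.8% × C
C − 0.8% × C = 78450.30 + 576.13 + 270.38 + 544.84 + 7874.96
0.992 × C = 87716.61
C = 87716.61 / 0.992 = 88424.00
Insurance premium = 0.8% × 88424.00 = 707.39
Import duty = 88424.00 × 24% = 21221.76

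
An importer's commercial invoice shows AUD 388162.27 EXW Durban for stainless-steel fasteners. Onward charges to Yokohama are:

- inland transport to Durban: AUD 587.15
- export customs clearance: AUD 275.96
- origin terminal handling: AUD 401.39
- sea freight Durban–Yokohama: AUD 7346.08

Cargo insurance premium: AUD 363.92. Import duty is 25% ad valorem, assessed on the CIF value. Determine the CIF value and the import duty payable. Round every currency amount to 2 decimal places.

CIF = EXW price + pre-shipment costs + freight + insurance
CIF = 388162.27 + 587.15 + 275.96 + 401.39 + 7346.08 + 363.92 = 397136.77
Import duty = 397136.77 × 25% = 99284.19

CIF value: AUD 397136.77; import duty: AUD 99284.19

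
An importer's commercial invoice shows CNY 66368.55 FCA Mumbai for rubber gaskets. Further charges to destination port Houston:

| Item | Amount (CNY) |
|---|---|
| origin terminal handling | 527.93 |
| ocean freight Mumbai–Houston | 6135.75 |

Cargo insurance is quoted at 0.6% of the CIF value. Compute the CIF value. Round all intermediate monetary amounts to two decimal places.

Let C be the CIF value. C = FCA price + pre-shipment costs + freight + 0.6% × C
C − 0.6% × C = 66368.55 + 527.93 + 6135.75
0.994 × C = 73032.23
C = 73032.23 / 0.994 = 73473.07
Insurance premium = 0.6% × 73473.07 = 440.84

CIF value: CNY 73473.07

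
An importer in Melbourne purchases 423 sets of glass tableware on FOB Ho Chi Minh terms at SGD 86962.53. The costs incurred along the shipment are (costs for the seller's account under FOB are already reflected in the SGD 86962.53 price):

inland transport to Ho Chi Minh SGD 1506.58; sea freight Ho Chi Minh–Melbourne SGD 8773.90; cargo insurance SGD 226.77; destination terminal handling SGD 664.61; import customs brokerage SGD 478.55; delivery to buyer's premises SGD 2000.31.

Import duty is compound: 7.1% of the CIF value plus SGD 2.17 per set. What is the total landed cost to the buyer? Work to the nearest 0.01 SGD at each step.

FOB: the seller bears costs until goods are on board at the origin port; the buyer bears freight, insurance and all costs thereafter.
Already in the invoice (seller's account under FOB): inland to port — exclude.
CIF value = FOB price + freight + insurance = 86962.53 + 8773.90 + 226.77 = 95963.20
Ad valorem component: 95963.20 × 7.1% = 6813.39
Specific component: 423 × 2.17 = 917.91
Import duty = 6813.39 + 917.91 = 7731.30
Buyer bears: freight 8773.90 + insurance 226.77 + destination terminal 664.61 + brokerage 478.55 + delivery 2000.31 + duty 7731.30 = 19875.44
Landed cost = invoice 86962.53 + 19875.44 = 106837.97

Total landed cost: SGD 106837.97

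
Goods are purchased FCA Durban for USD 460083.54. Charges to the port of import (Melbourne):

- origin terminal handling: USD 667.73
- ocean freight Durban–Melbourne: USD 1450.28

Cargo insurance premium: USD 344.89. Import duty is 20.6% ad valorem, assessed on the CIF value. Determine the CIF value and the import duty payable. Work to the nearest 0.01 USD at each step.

CIF = FCA price + pre-shipment costs + freight + insurance
CIF = 460083.54 + 667.73 + 1450.28 + 344.89 = 462546.44
Import duty = 462546.44 × 20.6% = 95284.57

CIF value: USD 462546.44; import duty: USD 95284.57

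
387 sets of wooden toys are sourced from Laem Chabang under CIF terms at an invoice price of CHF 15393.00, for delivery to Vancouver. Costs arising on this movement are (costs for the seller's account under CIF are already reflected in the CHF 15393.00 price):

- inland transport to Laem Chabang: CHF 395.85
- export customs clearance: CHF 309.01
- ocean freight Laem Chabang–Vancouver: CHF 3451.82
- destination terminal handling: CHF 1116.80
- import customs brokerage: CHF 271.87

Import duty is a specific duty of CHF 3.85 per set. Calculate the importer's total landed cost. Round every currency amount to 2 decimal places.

Total landed cost: CHF 18271.62

CIF: the seller pays costs through ocean freight and marine insurance to the destination port.
Already in the invoice (seller's account under CIF): inland to port, export clearance, freight — exclude.
The CIF price already equals the CIF value: 15393.00
Import duty = 387 × 3.85 = 1489.95
Buyer bears: destination terminal 1116.80 + brokerage 271.87 + duty 1489.95 = 2878.62
Landed cost = invoice 15393.00 + 2878.62 = 18271.62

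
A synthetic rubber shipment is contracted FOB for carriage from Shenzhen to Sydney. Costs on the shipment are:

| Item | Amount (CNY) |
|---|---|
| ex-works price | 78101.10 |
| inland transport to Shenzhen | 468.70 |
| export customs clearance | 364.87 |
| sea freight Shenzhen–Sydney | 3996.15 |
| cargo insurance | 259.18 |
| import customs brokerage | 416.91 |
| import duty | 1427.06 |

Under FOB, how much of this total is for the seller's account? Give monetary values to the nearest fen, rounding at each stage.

FOB: the seller bears costs until goods are on board at the origin port; the buyer bears freight, insurance and all costs thereafter.
Seller's account: goods 78101.10 + inland to port 468.70 + export clearance 364.87 = 78934.67
Buyer's account: freight 3996.15 + insurance 259.18 + brokerage 416.91 + duty 1427.06 = 6099.30

Seller's account: CNY 78934.67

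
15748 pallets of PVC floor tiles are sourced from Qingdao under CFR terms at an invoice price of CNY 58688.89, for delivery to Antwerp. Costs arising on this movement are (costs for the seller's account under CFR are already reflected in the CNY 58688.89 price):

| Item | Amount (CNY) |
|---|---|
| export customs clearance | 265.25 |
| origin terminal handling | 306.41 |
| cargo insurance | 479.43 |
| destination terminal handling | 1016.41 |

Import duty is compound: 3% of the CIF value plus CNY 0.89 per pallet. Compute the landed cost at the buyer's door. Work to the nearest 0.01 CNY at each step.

CFR: the seller pays costs through ocean freight to the destination port, but not insurance.
Already in the invoice (seller's account under CFR): export clearance, origin terminal — exclude.
CIF value = CFR price + insurance = 58688.89 + 479.43 = 59168.32
Ad valorem component: 59168.32 × 3% = 1775.05
Specific component: 15748 × 0.89 = 14015.72
Import duty = 1775.05 + 14015.72 = 15790.77
Buyer bears: insurance 479.43 + destination terminal 1016.41 + duty 15790.77 = 17286.61
Landed cost = invoice 58688.89 + 17286.61 = 75975.50

Total landed cost: CNY 75975.50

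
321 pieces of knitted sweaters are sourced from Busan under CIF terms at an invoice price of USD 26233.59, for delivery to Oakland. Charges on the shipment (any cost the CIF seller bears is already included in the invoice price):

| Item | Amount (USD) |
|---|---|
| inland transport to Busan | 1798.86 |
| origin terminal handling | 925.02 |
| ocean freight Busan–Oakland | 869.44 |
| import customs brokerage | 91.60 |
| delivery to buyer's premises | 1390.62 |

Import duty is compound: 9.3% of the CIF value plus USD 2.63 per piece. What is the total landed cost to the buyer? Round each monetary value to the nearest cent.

Total landed cost: USD 30999.76

CIF: the seller pays costs through ocean freight and marine insurance to the destination port.
Already in the invoice (seller's account under CIF): inland to port, origin terminal, freight — exclude.
The CIF price already equals the CIF value: 26233.59
Ad valorem component: 26233.59 × 9.3% = 2439.72
Specific component: 321 × 2.63 = 844.23
Import duty = 2439.72 + 844.23 = 3283.95
Buyer bears: brokerage 91.60 + delivery 1390.62 + duty 3283.95 = 4766.17
Landed cost = invoice 26233.59 + 4766.17 = 30999.76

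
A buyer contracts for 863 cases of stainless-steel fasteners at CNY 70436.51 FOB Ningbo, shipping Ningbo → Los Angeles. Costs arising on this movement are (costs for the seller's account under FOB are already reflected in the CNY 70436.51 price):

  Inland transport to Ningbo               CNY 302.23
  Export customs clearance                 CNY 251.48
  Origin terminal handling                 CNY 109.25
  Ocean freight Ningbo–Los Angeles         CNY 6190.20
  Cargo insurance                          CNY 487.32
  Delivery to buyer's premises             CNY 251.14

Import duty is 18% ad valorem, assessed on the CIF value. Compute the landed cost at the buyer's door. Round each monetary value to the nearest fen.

Total landed cost: CNY 91245.70

FOB: the seller bears costs until goods are on board at the origin port; the buyer bears freight, insurance and all costs thereafter.
Already in the invoice (seller's account under FOB): inland to port, export clearance, origin terminal — exclude.
CIF value = FOB price + freight + insurance = 70436.51 + 6190.20 + 487.32 = 77114.03
Import duty = 77114.03 × 18% = 13880.53
Buyer bears: freight 6190.20 + insurance 487.32 + delivery 251.14 + duty 13880.53 = 20809.19
Landed cost = invoice 70436.51 + 20809.19 = 91245.70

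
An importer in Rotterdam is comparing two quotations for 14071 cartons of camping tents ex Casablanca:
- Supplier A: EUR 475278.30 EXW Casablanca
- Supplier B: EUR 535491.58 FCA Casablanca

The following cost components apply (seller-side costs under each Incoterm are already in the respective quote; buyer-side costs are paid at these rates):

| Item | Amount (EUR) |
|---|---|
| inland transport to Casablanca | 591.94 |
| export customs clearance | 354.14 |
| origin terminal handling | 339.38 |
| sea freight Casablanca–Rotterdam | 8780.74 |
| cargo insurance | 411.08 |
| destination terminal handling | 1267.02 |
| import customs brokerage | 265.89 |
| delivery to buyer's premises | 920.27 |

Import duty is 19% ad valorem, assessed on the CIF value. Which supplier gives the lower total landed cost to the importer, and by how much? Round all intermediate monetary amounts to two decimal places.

Supplier A (EXW):
CIF value = EXW price + inland to port + export clearance + origin terminal + freight + insurance = 475278.30 + 591.94 + 354.14 + 339.38 + 8780.74 + 411.08 = 485755.58
Import duty = 485755.58 × 19% = 92293.56
Buyer bears (A): 591.94 + 354.14 + 339.38 + 8780.74 + 411.08 + 1267.02 + 265.89 + 920.27 = 12930.46
Landed cost (A) = invoice 475278.30 + 12930.46 + duty 92293.56 = 580502.32
Supplier B (FCA):
CIF value = FCA price + origin terminal + freight + insurance = 535491.58 + 339.38 + 8780.74 + 411.08 = 545022.78
Import duty = 545022.78 × 19% = 103554.33
Buyer bears (B): 339.38 + 8780.74 + 411.08 + 1267.02 + 265.89 + 920.27 = 11984.38
Landed cost (B) = invoice 535491.58 + 11984.38 + duty 103554.33 = 651030.29
Difference = |580502.32 − 651030.29| = 70527.97

Supplier A is cheaper by EUR 70527.97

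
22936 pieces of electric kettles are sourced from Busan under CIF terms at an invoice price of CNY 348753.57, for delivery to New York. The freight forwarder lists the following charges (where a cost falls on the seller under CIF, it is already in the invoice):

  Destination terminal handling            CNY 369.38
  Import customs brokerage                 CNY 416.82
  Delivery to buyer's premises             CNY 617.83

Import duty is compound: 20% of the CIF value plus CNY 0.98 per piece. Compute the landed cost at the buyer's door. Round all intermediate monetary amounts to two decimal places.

Total landed cost: CNY 442385.59

CIF: the seller pays costs through ocean freight and marine insurance to the destination port.
The CIF price already equals the CIF value: 348753.57
Ad valorem component: 348753.57 × 20% = 69750.71
Specific component: 22936 × 0.98 = 22477.28
Import duty = 69750.71 + 22477.28 = 92227.99
Buyer bears: destination terminal 369.38 + brokerage 416.82 + delivery 617.83 + duty 92227.99 = 93632.02
Landed cost = invoice 348753.57 + 93632.02 = 442385.59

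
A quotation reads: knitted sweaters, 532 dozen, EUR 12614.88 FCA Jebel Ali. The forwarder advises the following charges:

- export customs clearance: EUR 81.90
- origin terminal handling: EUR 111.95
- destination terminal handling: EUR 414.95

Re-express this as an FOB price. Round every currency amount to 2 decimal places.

FOB price: EUR 12726.83

Not relevant to the conversion: export clearance — on the seller under both FCA and FOB; already in the FCA price and stays in the FOB price. destination terminal — on the buyer under both terms; not part of either seller's price.
From FCA to FOB, the seller additionally bears: origin terminal.
FOB price = 12614.88 + 111.95 = 12726.83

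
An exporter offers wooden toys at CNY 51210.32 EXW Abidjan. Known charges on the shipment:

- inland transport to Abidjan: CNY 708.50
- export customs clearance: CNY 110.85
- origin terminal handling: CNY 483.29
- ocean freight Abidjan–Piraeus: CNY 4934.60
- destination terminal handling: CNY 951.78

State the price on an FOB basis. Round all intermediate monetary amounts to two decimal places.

FOB price: CNY 52512.96

Not relevant to the conversion: destination terminal, freight — on the buyer under both terms; not part of either seller's price.
From EXW to FOB, the seller additionally bears: inland to port, export clearance, origin terminal.
FOB price = 51210.32 + 708.50 + 110.85 + 483.29 = 52512.96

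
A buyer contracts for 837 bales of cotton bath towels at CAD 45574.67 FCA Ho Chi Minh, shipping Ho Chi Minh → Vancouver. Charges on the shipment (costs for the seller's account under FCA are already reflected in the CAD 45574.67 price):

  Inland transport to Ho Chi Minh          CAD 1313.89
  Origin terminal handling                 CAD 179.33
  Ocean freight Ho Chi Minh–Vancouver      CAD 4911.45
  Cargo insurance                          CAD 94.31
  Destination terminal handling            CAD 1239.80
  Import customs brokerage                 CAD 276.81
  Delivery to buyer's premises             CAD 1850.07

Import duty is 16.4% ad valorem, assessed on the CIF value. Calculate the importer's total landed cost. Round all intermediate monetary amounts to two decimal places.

Total landed cost: CAD 62451.04

FCA: the seller delivers export-cleared goods to the carrier; the buyer bears costs from that point.
Already in the invoice (seller's account under FCA): inland to port — exclude.
CIF value = FCA price + origin terminal + freight + insurance = 45574.67 + 179.33 + 4911.45 + 94.31 = 50759.76
Import duty = 50759.76 × 16.4% = 8324.60
Buyer bears: origin terminal 179.33 + freight 4911.45 + insurance 94.31 + destination terminal 1239.80 + brokerage 276.81 + delivery 1850.07 + duty 8324.60 = 16876.37
Landed cost = invoice 45574.67 + 16876.37 = 62451.04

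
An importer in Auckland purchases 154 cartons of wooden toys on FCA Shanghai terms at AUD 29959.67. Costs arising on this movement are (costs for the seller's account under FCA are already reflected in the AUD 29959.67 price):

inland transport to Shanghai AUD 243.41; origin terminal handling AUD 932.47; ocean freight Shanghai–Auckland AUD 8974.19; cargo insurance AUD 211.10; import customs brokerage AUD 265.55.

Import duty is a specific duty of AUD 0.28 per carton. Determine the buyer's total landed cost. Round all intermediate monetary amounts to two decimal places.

Total landed cost: AUD 40386.10

FCA: the seller delivers export-cleared goods to the carrier; the buyer bears costs from that point.
Already in the invoice (seller's account under FCA): inland to port — exclude.
CIF value = FCA price + origin terminal + freight + insurance = 29959.67 + 932.47 + 8974.19 + 211.10 = 40077.43
Import duty = 154 × 0.28 = 43.12
Buyer bears: origin terminal 932.47 + freight 8974.19 + insurance 211.10 + brokerage 265.55 + duty 43.12 = 10426.43
Landed cost = invoice 29959.67 + 10426.43 = 40386.10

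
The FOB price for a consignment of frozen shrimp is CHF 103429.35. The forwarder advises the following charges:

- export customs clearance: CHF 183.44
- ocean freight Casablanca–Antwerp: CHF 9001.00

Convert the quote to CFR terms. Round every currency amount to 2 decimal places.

Not relevant to the conversion: export clearance — on the seller under both FOB and CFR; already in the FOB price and stays in the CFR price.
From FOB to CFR, the seller additionally bears: freight.
CFR price = 103429.35 + 9001.00 = 112430.35

CFR price: CHF 112430.35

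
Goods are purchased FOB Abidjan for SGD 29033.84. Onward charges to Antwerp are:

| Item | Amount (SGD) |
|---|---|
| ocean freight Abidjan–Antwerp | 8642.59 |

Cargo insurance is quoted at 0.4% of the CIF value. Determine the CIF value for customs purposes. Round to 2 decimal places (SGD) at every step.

Let C be the CIF value. C = FOB price + freight + 0.4% × C
C − 0.4% × C = 29033.84 + 8642.59
0.996 × C = 37676.43
C = 37676.43 / 0.996 = 37827.74
Insurance premium = 0.4% × 37827.74 = 151.31

CIF value: SGD 37827.74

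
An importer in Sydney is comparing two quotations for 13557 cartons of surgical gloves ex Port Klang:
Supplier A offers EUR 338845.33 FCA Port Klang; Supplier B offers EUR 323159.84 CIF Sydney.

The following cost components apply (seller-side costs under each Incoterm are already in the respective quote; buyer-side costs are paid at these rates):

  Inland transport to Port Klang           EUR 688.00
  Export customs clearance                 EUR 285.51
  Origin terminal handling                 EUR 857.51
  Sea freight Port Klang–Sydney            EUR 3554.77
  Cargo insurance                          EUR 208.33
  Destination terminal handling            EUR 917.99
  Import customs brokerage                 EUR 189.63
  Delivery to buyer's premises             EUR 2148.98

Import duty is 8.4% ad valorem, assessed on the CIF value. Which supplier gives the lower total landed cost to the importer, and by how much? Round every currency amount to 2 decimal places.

Supplier A (FCA):
CIF value = FCA price + origin terminal + freight + insurance = 338845.33 + 857.51 + 3554.77 + 208.33 = 343465.94
Import duty = 343465.94 × 8.4% = 28851.14
Buyer bears (A): 857.51 + 3554.77 + 208.33 + 917.99 + 189.63 + 2148.98 = 7877.21
Landed cost (A) = invoice 338845.33 + 7877.21 + duty 28851.14 = 375573.68
Supplier B (CIF):
The CIF price already equals the CIF value: 323159.84
Import duty = 323159.84 × 8.4% = 27145.43
Buyer bears (B): 917.99 + 189.63 + 2148.98 = 3256.60
Landed cost (B) = invoice 323159.84 + 3256.60 + duty 27145.43 = 353561.87
Difference = |375573.68 − 353561.87| = 22011.81

Supplier B is cheaper by EUR 22011.81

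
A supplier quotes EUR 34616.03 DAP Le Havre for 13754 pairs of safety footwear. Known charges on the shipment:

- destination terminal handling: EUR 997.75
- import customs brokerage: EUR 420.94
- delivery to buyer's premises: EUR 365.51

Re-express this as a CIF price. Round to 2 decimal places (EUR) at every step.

CIF price: EUR 33252.77

Not relevant to the conversion: brokerage — on the buyer under both terms; not part of either seller's price.
From DAP to CIF, the seller no longer bears: destination terminal, delivery.
CIF price = 34616.03 − 997.75 − 365.51 = 33252.77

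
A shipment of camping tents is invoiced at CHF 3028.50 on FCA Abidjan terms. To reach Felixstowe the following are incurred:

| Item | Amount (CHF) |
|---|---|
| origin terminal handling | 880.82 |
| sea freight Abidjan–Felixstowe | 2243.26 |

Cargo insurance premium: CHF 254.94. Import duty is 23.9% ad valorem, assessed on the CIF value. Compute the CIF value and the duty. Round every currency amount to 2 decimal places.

CIF value: CHF 6407.52; import duty: CHF 1531.40

CIF = FCA price + pre-shipment costs + freight + insurance
CIF = 3028.50 + 880.82 + 2243.26 + 254.94 = 6407.52
Import duty = 6407.52 × 23.9% = 1531.40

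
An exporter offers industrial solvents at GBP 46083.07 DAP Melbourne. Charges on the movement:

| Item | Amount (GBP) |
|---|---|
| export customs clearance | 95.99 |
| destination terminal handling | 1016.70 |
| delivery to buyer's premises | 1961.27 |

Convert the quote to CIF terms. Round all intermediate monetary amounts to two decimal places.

CIF price: GBP 43105.10

Not relevant to the conversion: export clearance — on the seller under both DAP and CIF; already in the DAP price and stays in the CIF price.
From DAP to CIF, the seller no longer bears: destination terminal, delivery.
CIF price = 46083.07 − 1016.70 − 1961.27 = 43105.10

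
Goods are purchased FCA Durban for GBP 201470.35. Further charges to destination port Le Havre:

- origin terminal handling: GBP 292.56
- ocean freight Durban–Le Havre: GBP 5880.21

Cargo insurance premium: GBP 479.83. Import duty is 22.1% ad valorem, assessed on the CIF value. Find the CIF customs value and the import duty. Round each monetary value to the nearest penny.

CIF = FCA price + pre-shipment costs + freight + insurance
CIF = 201470.35 + 292.56 + 5880.21 + 479.83 = 208122.95
Import duty = 208122.95 × 22.1% = 45995.17

CIF value: GBP 208122.95; import duty: GBP 45995.17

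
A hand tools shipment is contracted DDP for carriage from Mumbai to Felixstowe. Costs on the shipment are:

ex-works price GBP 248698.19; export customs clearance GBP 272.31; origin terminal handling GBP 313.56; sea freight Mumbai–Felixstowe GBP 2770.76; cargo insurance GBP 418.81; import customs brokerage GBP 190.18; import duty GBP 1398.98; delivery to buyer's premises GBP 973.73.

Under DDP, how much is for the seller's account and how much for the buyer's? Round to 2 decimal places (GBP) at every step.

Seller: GBP 255036.52; buyer: GBP 0.00

DDP: the seller bears all costs including import duty.
Seller's account: goods 248698.19 + export clearance 272.31 + origin terminal 313.56 + freight 2770.76 + insurance 418.81 + brokerage 190.18 + duty 1398.98 + delivery 973.73 = 255036.52
Buyer's account: 0.00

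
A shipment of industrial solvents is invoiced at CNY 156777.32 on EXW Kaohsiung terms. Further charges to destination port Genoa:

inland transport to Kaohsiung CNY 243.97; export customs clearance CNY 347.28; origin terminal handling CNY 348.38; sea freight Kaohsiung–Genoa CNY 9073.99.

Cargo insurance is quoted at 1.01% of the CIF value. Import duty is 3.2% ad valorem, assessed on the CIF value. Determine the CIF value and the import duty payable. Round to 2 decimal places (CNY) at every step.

CIF value: CNY 168492.72; import duty: CNY 5391.77

Let C be the CIF value. C = EXW price + pre-shipment costs + freight + 1.01% × C
C − 1.01% × C = 156777.32 + 243.97 + 347.28 + 348.38 + 9073.99
0.9899 × C = 166790.94
C = 166790.94 / 0.9899 = 168492.72
Insurance premium = 1.01% × 168492.72 = 1701.78
Import duty = 168492.72 × 3.2% = 5391.77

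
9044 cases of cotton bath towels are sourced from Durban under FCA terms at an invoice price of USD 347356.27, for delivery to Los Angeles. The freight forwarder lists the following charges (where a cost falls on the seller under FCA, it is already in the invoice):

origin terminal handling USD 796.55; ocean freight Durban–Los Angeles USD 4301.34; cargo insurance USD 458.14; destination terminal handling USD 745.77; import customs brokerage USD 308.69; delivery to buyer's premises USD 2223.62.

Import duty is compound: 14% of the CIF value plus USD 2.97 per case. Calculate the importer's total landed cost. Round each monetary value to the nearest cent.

FCA: the seller delivers export-cleared goods to the carrier; the buyer bears costs from that point.
CIF value = FCA price + origin terminal + freight + insurance = 347356.27 + 796.55 + 4301.34 + 458.14 = 352912.30
Ad valorem component: 352912.30 × 14% = 49407.72
Specific component: 9044 × 2.97 = 26860.68
Import duty = 49407.72 + 26860.68 = 76268.40
Buyer bears: origin terminal 796.55 + freight 4301.34 + insurance 458.14 + destination terminal 745.77 + brokerage 308.69 + delivery 2223.62 + duty 76268.40 = 85102.51
Landed cost = invoice 347356.27 + 85102.51 = 432458.78

Total landed cost: USD 432458.78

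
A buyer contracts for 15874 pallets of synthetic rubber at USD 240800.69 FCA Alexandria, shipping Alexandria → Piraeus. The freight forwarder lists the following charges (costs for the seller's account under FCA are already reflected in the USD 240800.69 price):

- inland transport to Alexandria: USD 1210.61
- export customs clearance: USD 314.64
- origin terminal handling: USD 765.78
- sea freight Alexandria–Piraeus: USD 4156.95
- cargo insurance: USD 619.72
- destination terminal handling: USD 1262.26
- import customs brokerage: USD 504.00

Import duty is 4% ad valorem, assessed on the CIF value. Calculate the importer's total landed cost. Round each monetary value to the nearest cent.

FCA: the seller delivers export-cleared goods to the carrier; the buyer bears costs from that point.
Already in the invoice (seller's account under FCA): inland to port, export clearance — exclude.
CIF value = FCA price + origin terminal + freight + insurance = 240800.69 + 765.78 + 4156.95 + 619.72 = 246343.14
Import duty = 246343.14 × 4% = 9853.73
Buyer bears: origin terminal 765.78 + freight 4156.95 + insurance 619.72 + destination terminal 1262.26 + brokerage 504.00 + duty 9853.73 = 17162.44
Landed cost = invoice 240800.69 + 17162.44 = 257963.13

Total landed cost: USD 257963.13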